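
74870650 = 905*82730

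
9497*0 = 0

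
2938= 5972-3034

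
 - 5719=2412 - 8131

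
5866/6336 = 2933/3168 =0.93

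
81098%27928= 25242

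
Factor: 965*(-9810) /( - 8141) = 2^1 *3^2 * 5^2* 7^(-1 )*109^1 * 193^1*  1163^( - 1)=9466650/8141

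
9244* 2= 18488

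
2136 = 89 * 24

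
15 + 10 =25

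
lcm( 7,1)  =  7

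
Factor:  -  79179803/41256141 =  - 3^(-1)*449^1* 176347^1*13752047^(-1 ) 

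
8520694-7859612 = 661082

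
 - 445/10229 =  - 445/10229 = - 0.04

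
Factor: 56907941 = 56907941^1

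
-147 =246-393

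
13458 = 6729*2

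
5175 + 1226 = 6401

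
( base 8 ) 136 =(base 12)7A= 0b1011110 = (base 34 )2q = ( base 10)94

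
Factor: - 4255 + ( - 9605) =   -  13860 = -2^2*3^2*5^1*7^1*11^1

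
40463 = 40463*1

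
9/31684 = 9/31684 = 0.00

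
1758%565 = 63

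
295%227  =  68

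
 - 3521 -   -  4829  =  1308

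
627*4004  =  2510508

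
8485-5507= 2978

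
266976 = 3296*81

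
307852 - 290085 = 17767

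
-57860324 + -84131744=-141992068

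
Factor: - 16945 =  - 5^1*3389^1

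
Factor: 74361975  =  3^1*5^2*991493^1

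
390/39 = 10 =10.00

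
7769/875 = 7769/875  =  8.88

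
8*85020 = 680160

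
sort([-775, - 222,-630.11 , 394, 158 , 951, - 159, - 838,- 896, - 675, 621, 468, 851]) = [ - 896, - 838, - 775, - 675, - 630.11, - 222, - 159, 158, 394,  468  ,  621,851,951]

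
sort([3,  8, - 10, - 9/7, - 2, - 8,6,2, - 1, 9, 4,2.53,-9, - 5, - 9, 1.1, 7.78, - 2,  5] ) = [-10, - 9, - 9, - 8, - 5, - 2, - 2,-9/7,  -  1,  1.1, 2, 2.53, 3, 4, 5, 6,7.78,8 , 9]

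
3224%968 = 320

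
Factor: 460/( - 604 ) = - 5^1*23^1* 151^( - 1 )= -115/151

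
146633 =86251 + 60382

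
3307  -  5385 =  - 2078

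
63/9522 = 7/1058 =0.01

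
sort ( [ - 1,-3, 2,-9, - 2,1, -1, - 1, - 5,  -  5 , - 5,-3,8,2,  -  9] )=[  -  9, - 9, - 5,- 5,- 5, - 3, - 3, - 2,- 1, - 1,- 1 , 1,2,2,  8]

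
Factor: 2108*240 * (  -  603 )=-305069760 = -  2^6*3^3 * 5^1*17^1 * 31^1*67^1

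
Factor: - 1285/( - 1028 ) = 5/4 = 2^(  -  2) *5^1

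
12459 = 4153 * 3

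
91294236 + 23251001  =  114545237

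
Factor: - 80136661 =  - 11^1 * 19^1*383429^1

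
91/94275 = 91/94275 = 0.00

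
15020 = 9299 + 5721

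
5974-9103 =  - 3129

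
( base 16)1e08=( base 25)c7d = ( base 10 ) 7688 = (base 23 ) EC6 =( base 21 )h92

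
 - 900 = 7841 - 8741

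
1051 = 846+205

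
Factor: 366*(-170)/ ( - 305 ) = 204 = 2^2*3^1*17^1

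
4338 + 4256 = 8594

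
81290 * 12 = 975480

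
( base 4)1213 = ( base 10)103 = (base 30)3D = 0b1100111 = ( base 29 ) 3g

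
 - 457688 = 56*( - 8173) 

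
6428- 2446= 3982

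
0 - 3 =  - 3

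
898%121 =51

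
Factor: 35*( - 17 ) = - 5^1*7^1 *17^1 =- 595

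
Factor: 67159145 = 5^1*181^1*74209^1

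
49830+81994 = 131824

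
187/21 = 187/21 = 8.90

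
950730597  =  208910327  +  741820270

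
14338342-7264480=7073862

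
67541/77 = 877+12/77 = 877.16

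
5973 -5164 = 809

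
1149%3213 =1149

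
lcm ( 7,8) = 56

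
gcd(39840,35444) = 4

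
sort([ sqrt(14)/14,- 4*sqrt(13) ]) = [  -  4*sqrt(13),  sqrt( 14 )/14 ] 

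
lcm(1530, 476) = 21420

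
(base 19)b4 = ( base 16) d5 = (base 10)213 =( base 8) 325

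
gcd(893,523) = 1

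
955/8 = 119 + 3/8= 119.38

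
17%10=7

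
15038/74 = 7519/37 = 203.22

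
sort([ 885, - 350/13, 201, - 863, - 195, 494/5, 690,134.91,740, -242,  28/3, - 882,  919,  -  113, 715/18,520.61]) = [ - 882 , - 863,  -  242  , - 195,  -  113,-350/13, 28/3,715/18,494/5,134.91,  201,520.61,690,740, 885,919]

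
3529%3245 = 284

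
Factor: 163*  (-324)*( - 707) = 2^2*3^4*7^1*101^1 * 163^1 = 37338084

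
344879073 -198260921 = 146618152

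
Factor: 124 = 2^2*31^1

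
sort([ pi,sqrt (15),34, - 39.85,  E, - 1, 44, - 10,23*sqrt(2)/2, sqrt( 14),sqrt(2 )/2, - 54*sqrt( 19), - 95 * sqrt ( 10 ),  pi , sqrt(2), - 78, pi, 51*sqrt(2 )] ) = [ - 95*sqrt(10), - 54*sqrt(19 ), - 78,-39.85, - 10, - 1,sqrt(2)/2,sqrt(2 ), E,pi, pi, pi, sqrt(14), sqrt( 15), 23 *sqrt( 2)/2,  34, 44, 51*sqrt( 2 )]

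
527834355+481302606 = 1009136961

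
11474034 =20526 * 559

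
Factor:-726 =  - 2^1*3^1*11^2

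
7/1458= 7/1458 =0.00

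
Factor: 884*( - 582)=  -  2^3*3^1*13^1*17^1*97^1 = - 514488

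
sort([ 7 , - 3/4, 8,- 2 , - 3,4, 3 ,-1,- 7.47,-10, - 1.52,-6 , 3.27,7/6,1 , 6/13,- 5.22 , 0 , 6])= [ - 10, - 7.47,-6, - 5.22, - 3,-2,- 1.52,-1, - 3/4,0, 6/13,1,7/6, 3, 3.27 , 4,6, 7, 8] 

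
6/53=6/53 = 0.11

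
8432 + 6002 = 14434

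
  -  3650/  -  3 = 3650/3 = 1216.67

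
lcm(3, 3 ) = 3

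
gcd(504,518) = 14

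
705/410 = 1+59/82 = 1.72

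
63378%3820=2258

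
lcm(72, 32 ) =288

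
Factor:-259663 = - 103^1*2521^1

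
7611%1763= 559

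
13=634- 621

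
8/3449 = 8/3449 = 0.00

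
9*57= 513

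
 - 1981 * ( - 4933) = 9772273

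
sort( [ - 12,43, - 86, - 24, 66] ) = [  -  86, - 24,-12 , 43,66 ] 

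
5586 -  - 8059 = 13645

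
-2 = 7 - 9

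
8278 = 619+7659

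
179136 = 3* 59712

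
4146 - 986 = 3160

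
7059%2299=162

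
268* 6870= 1841160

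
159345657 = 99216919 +60128738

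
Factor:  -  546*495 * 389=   -  105135030  =  - 2^1 * 3^3*5^1*7^1* 11^1 *13^1 *389^1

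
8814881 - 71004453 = - 62189572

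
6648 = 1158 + 5490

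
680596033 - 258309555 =422286478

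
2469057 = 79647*31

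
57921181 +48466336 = 106387517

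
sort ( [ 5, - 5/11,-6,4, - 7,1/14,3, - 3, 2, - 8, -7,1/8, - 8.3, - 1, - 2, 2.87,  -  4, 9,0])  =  [ - 8.3, - 8, - 7, - 7,- 6, - 4, - 3, - 2, - 1,  -  5/11,0, 1/14,1/8,2,2.87,3,4, 5 , 9 ]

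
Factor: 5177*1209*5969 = 37359929217 = 3^1 * 13^1 * 31^2*47^1*127^1*167^1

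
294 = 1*294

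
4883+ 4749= 9632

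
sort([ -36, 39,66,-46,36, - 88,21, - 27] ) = [ - 88 , - 46, - 36, - 27, 21, 36,39,66]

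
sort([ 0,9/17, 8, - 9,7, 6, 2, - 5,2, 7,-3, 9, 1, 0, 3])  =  [ - 9, - 5,- 3, 0, 0,9/17, 1, 2, 2,  3, 6, 7,7 , 8,9]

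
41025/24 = 1709 + 3/8 = 1709.38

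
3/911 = 3/911 = 0.00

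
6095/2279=115/43 = 2.67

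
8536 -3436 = 5100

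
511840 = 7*73120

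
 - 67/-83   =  67/83 = 0.81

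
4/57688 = 1/14422 = 0.00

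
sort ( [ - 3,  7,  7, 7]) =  [ - 3,7, 7,7]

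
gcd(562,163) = 1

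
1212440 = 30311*40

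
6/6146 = 3/3073 = 0.00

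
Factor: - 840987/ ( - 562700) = 2^(  -  2 )*3^2*5^( - 2 ) * 7^2*17^( - 1 )*331^( - 1 )* 1907^1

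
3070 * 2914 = 8945980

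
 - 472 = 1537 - 2009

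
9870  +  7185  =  17055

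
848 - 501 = 347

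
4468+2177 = 6645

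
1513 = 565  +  948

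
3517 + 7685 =11202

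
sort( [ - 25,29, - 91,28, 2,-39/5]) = [  -  91, - 25, - 39/5,2,28,29] 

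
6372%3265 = 3107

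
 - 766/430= -383/215 = - 1.78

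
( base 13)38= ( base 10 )47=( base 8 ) 57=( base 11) 43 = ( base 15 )32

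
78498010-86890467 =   -  8392457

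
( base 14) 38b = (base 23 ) 17l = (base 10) 711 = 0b1011000111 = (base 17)27E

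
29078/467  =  62+124/467 = 62.27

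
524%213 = 98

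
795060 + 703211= 1498271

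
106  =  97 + 9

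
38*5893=223934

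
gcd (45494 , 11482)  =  2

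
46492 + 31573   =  78065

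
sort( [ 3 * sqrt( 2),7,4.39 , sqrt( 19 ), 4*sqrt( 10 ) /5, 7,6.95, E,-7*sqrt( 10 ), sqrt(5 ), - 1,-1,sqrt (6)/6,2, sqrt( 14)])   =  [- 7 * sqrt(10 ), - 1,  -  1,sqrt ( 6 ) /6,2, sqrt(5 ) , 4 *sqrt( 10 ) /5, E,  sqrt( 14), 3*sqrt( 2),sqrt( 19 ),  4.39,6.95  ,  7, 7 ]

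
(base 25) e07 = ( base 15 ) 28DC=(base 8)21065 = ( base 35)757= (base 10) 8757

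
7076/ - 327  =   - 7076/327=   - 21.64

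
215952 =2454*88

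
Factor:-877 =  - 877^1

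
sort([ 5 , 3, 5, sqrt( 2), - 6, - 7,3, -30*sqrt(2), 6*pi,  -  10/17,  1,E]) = [ - 30*sqrt(2 ),  -  7  , - 6, - 10/17, 1, sqrt( 2 ), E, 3,3, 5, 5, 6*pi]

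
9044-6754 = 2290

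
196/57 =3 + 25/57=3.44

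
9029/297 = 9029/297 = 30.40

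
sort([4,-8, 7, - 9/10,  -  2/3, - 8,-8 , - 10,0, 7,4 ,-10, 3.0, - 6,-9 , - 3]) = [ -10, - 10, - 9, - 8,  -  8,  -  8,- 6,  -  3, - 9/10,-2/3,  0, 3.0,4 , 4, 7, 7]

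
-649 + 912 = 263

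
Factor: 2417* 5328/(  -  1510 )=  - 6438888/755 = -2^3*3^2*5^( - 1)*37^1*151^( - 1)*2417^1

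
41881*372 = 15579732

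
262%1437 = 262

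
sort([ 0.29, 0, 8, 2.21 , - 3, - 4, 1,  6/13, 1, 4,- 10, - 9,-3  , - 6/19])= [-10,-9,-4,-3, - 3, - 6/19,0, 0.29, 6/13,1, 1,  2.21, 4,8]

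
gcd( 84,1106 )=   14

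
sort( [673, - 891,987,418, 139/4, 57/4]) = [  -  891, 57/4,139/4  ,  418,673, 987]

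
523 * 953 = 498419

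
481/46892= 481/46892 = 0.01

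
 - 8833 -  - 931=  -  7902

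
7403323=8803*841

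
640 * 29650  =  18976000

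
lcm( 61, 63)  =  3843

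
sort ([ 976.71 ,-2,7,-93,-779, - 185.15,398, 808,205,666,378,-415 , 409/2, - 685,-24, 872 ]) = [ - 779, - 685, - 415,-185.15, - 93, - 24,-2, 7,  409/2, 205, 378, 398, 666,808,872,976.71]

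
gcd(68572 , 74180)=4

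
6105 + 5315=11420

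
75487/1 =75487  =  75487.00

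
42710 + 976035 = 1018745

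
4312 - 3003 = 1309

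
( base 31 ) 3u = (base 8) 173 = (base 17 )74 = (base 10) 123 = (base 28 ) 4B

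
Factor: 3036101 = 43^1*70607^1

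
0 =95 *0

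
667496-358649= 308847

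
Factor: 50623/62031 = 3^( - 1) * 29^( - 1)*71^1 = 71/87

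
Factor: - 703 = -19^1*37^1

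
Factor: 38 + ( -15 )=23^1 = 23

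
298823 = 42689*7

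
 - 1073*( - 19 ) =20387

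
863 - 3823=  - 2960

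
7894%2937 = 2020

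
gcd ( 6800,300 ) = 100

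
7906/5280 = 3953/2640 = 1.50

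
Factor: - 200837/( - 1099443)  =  3^( - 1) * 7^1 * 13^1*79^( - 1 )* 2207^1*4639^( - 1) 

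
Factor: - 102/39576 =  - 2^ ( - 2 )*97^(- 1) = -1/388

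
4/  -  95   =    -  1 + 91/95  =  - 0.04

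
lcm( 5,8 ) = 40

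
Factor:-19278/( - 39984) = 2^( - 3)*3^3*7^ ( - 1) = 27/56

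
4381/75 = 58 + 31/75 = 58.41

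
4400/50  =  88 = 88.00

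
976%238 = 24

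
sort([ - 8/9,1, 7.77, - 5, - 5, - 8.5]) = [ - 8.5, - 5, - 5, - 8/9 , 1,7.77]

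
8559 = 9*951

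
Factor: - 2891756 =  - 2^2*7^1 * 139^1*743^1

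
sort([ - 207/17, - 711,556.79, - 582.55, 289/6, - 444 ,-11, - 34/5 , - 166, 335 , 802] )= [  -  711,-582.55, - 444 ,-166,-207/17 ,- 11,  -  34/5 , 289/6,335, 556.79, 802]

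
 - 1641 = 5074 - 6715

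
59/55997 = 59/55997 =0.00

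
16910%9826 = 7084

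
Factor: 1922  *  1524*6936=20316431808 = 2^6 *3^2 *17^2*31^2*127^1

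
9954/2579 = 3+2217/2579 = 3.86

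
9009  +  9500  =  18509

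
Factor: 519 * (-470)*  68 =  - 16587240=- 2^3*3^1 * 5^1 * 17^1 * 47^1*173^1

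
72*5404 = 389088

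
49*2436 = 119364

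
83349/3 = 27783 = 27783.00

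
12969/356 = 12969/356= 36.43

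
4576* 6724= 30769024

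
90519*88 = 7965672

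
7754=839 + 6915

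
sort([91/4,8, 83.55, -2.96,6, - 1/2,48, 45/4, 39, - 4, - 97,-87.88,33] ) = [ - 97, - 87.88, - 4, - 2.96, - 1/2,6,8,45/4, 91/4 , 33,39,48,83.55 ]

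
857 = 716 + 141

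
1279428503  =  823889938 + 455538565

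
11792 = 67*176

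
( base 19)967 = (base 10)3370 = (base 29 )406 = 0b110100101010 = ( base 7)12553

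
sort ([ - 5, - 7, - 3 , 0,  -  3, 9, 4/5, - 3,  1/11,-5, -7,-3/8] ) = [ -7, - 7,-5 ,-5,- 3, - 3,-3,-3/8, 0, 1/11, 4/5, 9]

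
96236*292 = 28100912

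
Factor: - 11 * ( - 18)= 198 = 2^1*3^2*11^1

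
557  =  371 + 186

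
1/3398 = 1/3398 = 0.00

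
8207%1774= 1111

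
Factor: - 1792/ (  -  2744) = 32/49 = 2^5 * 7^ (-2)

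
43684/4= 10921  =  10921.00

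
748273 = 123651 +624622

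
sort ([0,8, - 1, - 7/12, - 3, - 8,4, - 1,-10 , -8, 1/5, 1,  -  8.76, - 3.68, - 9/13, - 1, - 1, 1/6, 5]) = [- 10, - 8.76, - 8,  -  8,-3.68,-3, - 1, - 1, - 1, - 1, - 9/13, - 7/12,  0, 1/6,1/5,  1, 4,  5,8 ] 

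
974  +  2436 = 3410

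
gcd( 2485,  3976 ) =497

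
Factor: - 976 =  - 2^4  *61^1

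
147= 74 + 73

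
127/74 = 127/74 = 1.72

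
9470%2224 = 574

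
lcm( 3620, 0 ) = 0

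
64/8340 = 16/2085  =  0.01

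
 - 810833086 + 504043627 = - 306789459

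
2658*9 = 23922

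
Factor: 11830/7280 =2^( - 3) * 13^1 = 13/8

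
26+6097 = 6123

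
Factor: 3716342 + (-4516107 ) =-799765= - 5^1*17^1*97^2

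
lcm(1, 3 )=3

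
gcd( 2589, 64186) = 1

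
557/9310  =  557/9310 = 0.06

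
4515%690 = 375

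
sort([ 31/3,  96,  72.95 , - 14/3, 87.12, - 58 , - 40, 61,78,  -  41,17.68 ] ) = [-58, - 41, - 40,-14/3, 31/3,17.68, 61,72.95, 78, 87.12, 96] 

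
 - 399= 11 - 410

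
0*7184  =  0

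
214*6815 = 1458410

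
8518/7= 8518/7 = 1216.86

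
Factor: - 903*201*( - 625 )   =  113439375 = 3^2 * 5^4*7^1*43^1*67^1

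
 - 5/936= - 5/936 = -  0.01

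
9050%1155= 965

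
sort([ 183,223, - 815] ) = [  -  815,183,  223]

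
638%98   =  50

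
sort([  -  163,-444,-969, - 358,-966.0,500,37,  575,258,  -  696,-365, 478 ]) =[ - 969,-966.0,-696, - 444,-365, - 358,-163, 37,258,478, 500,  575] 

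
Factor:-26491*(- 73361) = 59^1 *449^1 * 73361^1 = 1943406251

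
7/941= 7/941 = 0.01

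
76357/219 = 348+145/219  =  348.66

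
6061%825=286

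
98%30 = 8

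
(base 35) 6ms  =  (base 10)8148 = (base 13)392A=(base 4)1333110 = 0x1FD4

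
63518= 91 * 698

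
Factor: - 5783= - 5783^1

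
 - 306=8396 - 8702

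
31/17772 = 31/17772 = 0.00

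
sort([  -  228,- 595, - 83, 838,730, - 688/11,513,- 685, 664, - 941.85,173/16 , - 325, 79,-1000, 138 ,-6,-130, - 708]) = [ - 1000, - 941.85, - 708, - 685, - 595, - 325, -228,  -  130, - 83,-688/11 , - 6 , 173/16, 79,138, 513, 664, 730, 838 ] 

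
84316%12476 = 9460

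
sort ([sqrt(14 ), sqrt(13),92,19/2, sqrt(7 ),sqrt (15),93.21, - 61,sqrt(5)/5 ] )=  [ - 61 , sqrt(5 ) /5, sqrt( 7 ),sqrt(13),sqrt(14) , sqrt (15 ), 19/2, 92 , 93.21]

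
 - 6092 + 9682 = 3590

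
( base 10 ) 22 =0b10110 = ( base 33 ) m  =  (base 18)14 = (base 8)26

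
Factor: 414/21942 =53^( - 1 ) = 1/53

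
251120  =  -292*( -860)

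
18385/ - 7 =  -2627 + 4/7  =  -2626.43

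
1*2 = 2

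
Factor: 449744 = 2^4 * 28109^1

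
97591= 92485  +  5106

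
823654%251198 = 70060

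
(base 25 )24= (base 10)54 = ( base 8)66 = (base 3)2000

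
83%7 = 6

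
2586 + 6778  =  9364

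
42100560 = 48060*876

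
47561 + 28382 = 75943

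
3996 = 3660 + 336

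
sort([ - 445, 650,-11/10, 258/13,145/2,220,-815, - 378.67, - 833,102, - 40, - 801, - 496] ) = [ - 833 ,-815 , - 801, - 496,-445 ,-378.67,  -  40,  -  11/10,258/13,  145/2, 102,220,  650]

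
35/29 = 35/29 = 1.21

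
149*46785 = 6970965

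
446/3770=223/1885 =0.12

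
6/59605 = 6/59605= 0.00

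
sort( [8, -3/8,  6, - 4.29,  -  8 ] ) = [-8, - 4.29,- 3/8, 6,8]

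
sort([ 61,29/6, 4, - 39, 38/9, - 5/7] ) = [ - 39, - 5/7,4,38/9, 29/6,61 ] 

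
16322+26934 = 43256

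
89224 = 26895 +62329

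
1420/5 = 284 = 284.00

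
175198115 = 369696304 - 194498189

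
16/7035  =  16/7035 = 0.00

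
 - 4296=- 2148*2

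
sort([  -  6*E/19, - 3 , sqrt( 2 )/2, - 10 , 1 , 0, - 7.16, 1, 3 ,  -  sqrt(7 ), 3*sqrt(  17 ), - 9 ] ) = [ - 10, - 9, - 7.16, - 3, - sqrt( 7 ), - 6*E/19 , 0, sqrt( 2 ) /2,1 , 1, 3,3*sqrt( 17)]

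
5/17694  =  5/17694 = 0.00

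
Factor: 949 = 13^1* 73^1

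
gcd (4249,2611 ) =7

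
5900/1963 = 5900/1963 = 3.01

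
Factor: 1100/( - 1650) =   -  2^1 * 3^(-1) =-  2/3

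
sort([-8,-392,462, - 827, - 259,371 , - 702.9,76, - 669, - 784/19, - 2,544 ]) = [  -  827, - 702.9 ,  -  669, - 392,-259,- 784/19,  -  8, - 2,76 , 371,462,544] 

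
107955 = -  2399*( - 45 )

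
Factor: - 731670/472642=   -  435/281 = - 3^1*5^1*29^1*281^( - 1)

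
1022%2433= 1022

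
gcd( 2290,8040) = 10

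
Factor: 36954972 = 2^2*3^2* 47^1*21841^1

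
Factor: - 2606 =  - 2^1*1303^1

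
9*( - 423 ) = - 3807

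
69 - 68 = 1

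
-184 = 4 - 188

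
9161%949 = 620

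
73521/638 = 115 + 151/638=115.24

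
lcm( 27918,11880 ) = 558360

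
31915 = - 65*( - 491) 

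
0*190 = 0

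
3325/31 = 107 + 8/31 = 107.26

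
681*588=400428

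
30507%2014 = 297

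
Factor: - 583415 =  - 5^1*7^1*79^1*211^1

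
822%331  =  160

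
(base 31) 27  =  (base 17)41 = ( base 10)69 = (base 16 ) 45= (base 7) 126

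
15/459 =5/153 = 0.03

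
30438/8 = 3804 + 3/4 = 3804.75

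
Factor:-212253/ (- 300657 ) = 7^(-1)*103^( - 1)*509^1 = 509/721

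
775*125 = 96875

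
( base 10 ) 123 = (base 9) 146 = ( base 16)7b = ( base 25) 4n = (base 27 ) 4F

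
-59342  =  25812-85154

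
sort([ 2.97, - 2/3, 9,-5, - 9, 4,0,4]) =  [  -  9, - 5, - 2/3,0, 2.97, 4,4,9 ]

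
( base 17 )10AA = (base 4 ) 1033211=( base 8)11745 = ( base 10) 5093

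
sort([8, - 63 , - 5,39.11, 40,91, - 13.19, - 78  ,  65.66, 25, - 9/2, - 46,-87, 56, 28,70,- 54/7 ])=[ - 87, - 78 , - 63, - 46, - 13.19, - 54/7, - 5, - 9/2, 8, 25,28, 39.11, 40,  56,65.66,  70,  91] 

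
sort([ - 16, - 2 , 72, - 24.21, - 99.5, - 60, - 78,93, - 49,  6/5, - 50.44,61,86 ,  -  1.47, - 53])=[-99.5, - 78,  -  60,  -  53, - 50.44,-49, - 24.21, - 16, - 2, - 1.47,  6/5,61, 72,86,  93 ] 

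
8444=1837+6607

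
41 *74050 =3036050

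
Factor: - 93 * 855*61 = -3^3*5^1*19^1*31^1*61^1 = - 4850415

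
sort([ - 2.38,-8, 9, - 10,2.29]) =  [-10,- 8, - 2.38, 2.29,9] 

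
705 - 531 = 174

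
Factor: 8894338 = 2^1*4447169^1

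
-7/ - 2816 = 7/2816 = 0.00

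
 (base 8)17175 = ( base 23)EH8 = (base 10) 7805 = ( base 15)24a5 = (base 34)6pj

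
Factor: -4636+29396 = 2^3*5^1*619^1 = 24760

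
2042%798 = 446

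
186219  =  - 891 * (-209 )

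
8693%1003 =669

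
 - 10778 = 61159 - 71937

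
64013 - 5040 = 58973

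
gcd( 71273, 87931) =1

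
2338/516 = 4 + 137/258=4.53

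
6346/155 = 40  +  146/155 = 40.94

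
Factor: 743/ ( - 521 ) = - 521^( - 1)*743^1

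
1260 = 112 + 1148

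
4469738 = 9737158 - 5267420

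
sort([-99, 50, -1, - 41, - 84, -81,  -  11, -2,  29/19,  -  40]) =[  -  99,-84,  -  81, - 41,  -  40, - 11,- 2, - 1, 29/19,50]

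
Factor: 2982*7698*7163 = 164429788068 = 2^2*3^2 *7^1 *13^1*19^1 * 29^1*71^1*1283^1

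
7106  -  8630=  - 1524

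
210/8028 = 35/1338=0.03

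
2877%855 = 312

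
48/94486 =24/47243 = 0.00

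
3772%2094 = 1678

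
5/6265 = 1/1253 = 0.00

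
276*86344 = 23830944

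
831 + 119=950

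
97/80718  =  97/80718 = 0.00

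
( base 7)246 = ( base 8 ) 204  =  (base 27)4o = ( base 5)1012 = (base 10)132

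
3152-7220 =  - 4068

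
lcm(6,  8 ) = 24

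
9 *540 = 4860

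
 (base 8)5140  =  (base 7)10513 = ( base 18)83A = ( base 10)2656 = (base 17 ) 934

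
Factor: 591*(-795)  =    -  3^2 * 5^1*53^1*197^1 = - 469845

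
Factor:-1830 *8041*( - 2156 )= 31725604680 = 2^3*3^1 * 5^1*7^2*  11^2*17^1*43^1*61^1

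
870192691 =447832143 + 422360548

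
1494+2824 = 4318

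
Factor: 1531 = 1531^1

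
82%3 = 1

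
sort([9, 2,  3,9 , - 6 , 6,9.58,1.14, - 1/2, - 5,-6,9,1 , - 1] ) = [ - 6, - 6, - 5, - 1, - 1/2,1,1.14,  2,3,6, 9,  9,9 , 9.58]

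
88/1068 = 22/267 = 0.08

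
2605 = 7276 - 4671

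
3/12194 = 3/12194 = 0.00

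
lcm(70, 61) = 4270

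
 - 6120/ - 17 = 360/1 = 360.00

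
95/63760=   19/12752= 0.00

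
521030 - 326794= 194236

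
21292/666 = 10646/333 = 31.97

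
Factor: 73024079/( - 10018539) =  - 3^( - 3 )*371057^(-1) * 73024079^1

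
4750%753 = 232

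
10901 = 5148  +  5753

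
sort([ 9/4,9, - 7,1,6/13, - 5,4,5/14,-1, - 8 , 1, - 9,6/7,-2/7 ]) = [ - 9, - 8, - 7, - 5,-1, - 2/7, 5/14,6/13, 6/7,1, 1, 9/4 , 4 , 9 ]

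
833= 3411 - 2578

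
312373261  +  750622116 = 1062995377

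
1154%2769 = 1154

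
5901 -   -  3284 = 9185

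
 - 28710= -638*45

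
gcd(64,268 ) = 4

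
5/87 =5/87 = 0.06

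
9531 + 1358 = 10889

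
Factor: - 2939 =  -  2939^1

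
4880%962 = 70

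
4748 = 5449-701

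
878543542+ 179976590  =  1058520132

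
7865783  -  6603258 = 1262525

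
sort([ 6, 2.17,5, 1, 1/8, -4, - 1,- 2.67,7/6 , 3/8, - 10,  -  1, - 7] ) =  [ - 10, - 7,- 4, - 2.67,-1, - 1, 1/8, 3/8, 1, 7/6,2.17,5, 6]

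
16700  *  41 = 684700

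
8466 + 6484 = 14950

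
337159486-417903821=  - 80744335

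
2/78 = 1/39 = 0.03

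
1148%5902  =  1148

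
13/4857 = 13/4857 = 0.00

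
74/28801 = 74/28801 = 0.00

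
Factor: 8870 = 2^1*5^1*887^1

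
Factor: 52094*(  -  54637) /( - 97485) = 2846259878/97485 = 2^1*3^ (  -  1) * 5^( - 1) *7^1*11^1*61^2*67^( - 1)*97^( - 1 )*4967^1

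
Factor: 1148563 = 13^1 * 53^1*1667^1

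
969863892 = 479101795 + 490762097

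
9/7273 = 9/7273 =0.00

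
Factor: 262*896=2^8*7^1*131^1 = 234752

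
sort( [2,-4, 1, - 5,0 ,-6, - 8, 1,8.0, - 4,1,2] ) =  [ - 8, - 6, - 5,-4, - 4,0,1,1, 1,2, 2,8.0]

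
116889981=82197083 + 34692898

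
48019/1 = 48019= 48019.00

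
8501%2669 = 494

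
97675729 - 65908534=31767195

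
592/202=2 + 94/101 = 2.93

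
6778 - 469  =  6309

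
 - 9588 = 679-10267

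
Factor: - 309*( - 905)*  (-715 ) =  - 199946175 = -  3^1 *5^2*11^1*13^1 * 103^1*181^1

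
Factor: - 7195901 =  - 2141^1*3361^1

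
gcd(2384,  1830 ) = 2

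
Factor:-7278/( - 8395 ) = 2^1*3^1*5^ ( - 1 ) * 23^ ( - 1)*73^(  -  1)*1213^1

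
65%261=65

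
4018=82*49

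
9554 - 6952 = 2602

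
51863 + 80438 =132301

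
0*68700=0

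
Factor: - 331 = - 331^1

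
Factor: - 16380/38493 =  - 2^2*5^1*47^ ( - 1 ) = - 20/47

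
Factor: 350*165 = 57750 = 2^1 * 3^1*5^3 * 7^1 * 11^1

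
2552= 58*44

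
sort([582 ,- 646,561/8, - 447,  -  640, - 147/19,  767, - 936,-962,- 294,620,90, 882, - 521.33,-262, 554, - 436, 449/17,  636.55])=[ - 962 , - 936, - 646, - 640, - 521.33,  -  447, - 436, - 294, - 262,-147/19, 449/17,  561/8,90,554,  582,620,636.55, 767,882]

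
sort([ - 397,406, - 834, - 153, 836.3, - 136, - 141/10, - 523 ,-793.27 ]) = [-834 ,  -  793.27,-523, - 397, - 153,  -  136, - 141/10, 406, 836.3] 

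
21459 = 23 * 933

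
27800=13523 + 14277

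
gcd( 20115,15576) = 3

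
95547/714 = 31849/238 = 133.82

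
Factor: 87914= 2^1*113^1 * 389^1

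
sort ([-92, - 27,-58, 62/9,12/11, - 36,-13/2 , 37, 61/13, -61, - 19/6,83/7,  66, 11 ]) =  [  -  92,- 61,-58 , - 36 , - 27, -13/2,-19/6,12/11, 61/13, 62/9 , 11,83/7,37,66]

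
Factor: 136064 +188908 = 324972 = 2^2*3^4*17^1 * 59^1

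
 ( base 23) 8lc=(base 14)1a19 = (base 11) 3608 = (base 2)1001001110111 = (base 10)4727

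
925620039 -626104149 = 299515890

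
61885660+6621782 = 68507442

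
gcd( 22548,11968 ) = 4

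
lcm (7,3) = 21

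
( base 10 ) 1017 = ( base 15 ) 47c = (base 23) 1L5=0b1111111001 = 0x3f9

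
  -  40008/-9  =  13336/3 = 4445.33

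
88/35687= 88/35687 = 0.00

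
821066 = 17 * 48298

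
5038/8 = 2519/4 = 629.75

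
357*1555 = 555135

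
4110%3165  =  945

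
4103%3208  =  895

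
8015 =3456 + 4559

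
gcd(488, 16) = 8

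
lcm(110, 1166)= 5830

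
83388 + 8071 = 91459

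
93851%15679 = 15456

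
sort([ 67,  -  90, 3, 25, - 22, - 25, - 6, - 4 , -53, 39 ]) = [ - 90, - 53,-25, - 22, - 6, - 4, 3,25, 39,67]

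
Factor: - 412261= -83^1*4967^1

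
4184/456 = 523/57 = 9.18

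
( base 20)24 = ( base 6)112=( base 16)2C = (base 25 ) 1J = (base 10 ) 44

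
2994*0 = 0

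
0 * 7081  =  0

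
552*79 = 43608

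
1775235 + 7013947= 8789182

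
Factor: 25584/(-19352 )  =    -  78/59 = - 2^1*3^1*13^1*59^(-1)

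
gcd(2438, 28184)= 2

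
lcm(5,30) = 30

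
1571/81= 1571/81 =19.40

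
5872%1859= 295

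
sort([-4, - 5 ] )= [ - 5, -4] 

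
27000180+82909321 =109909501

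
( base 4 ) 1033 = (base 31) 2h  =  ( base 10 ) 79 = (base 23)3A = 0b1001111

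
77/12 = 77/12 = 6.42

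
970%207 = 142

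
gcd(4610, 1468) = 2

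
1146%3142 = 1146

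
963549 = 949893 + 13656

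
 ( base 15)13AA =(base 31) 4bp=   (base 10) 4210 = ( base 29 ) 505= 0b1000001110010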